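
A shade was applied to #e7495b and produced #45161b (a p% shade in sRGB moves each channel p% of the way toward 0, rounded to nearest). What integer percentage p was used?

#e7495b is rgb(231, 73, 91); #45161b is rgb(69, 22, 27).
On the R channel (widest range): 69 ≈ 231 + (p/100)(0 − 231), so p ≈ 100×(69 − 231)/(0 − 231) = -16200/-231 = 70.13.
p = 70 reproduces all three channels after rounding.

70%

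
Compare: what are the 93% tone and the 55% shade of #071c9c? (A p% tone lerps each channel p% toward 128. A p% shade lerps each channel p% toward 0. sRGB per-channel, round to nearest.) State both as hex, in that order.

#071c9c is rgb(7, 28, 156).
93% tone:
  R: 7 + 0.93×(128−7) = 7 + 112.53 = 119.53 → 120
  G: 28 + 0.93×(128−28) = 28 + 93 = 121 → 121
  B: 156 + 0.93×(128−156) = 156 − 26.04 = 129.96 → 130
  → #787982
55% shade:
  R: 7 − 3.85 = 3.15 → 3
  G: 28 + 0.55×(0−28) = 28 − 15.4 = 12.6 → 13
  B: 156 + 0.55×(0−156) = 156 − 85.8 = 70.2 → 70
  → #030d46

#787982, #030d46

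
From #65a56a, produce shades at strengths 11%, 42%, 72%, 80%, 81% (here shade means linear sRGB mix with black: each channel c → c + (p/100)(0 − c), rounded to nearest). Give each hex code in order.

#5a935e, #3b603d, #1c2e1e, #142115, #131f14

#65a56a is rgb(101, 165, 106).
11%: (101 − 11.11 = 89.89→90, 165 − 18.15 = 146.85→147, 106 − 11.66 = 94.34→94) → #5a935e
42%: (101 − 42.42 = 58.58→59, 165 − 69.3 = 95.7→96, 106 − 44.52 = 61.48→61) → #3b603d
72%: (101 − 72.72 = 28.28→28, 165 − 118.8 = 46.2→46, 106 − 76.32 = 29.68→30) → #1c2e1e
80%: (101 − 80.8 = 20.2→20, 165 − 132 = 33→33, 106 − 84.8 = 21.2→21) → #142115
81%: (101 − 81.81 = 19.19→19, 165 − 133.65 = 31.35→31, 106 − 85.86 = 20.14→20) → #131f14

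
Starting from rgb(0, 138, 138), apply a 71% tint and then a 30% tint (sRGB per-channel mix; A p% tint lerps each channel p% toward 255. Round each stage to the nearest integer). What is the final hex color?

#cbe7e7

A 71% tint moves each channel 71% toward 255:
  R: 0 + 181.05 = 181.05 → 181
  G: 138 + 83.07 = 221.07 → 221
  B: 138 + 83.07 = 221.07 → 221
After the tint: rgb(181, 221, 221) = #b5dddd.
A 30% tint moves each channel 30% toward 255:
  R: 181 + 0.3×(255−181) = 181 + 22.2 = 203.2 → 203
  G: 221 + 10.2 = 231.2 → 231
  B: 221 + 10.2 = 231.2 → 231
rgb(203, 231, 231) = #cbe7e7.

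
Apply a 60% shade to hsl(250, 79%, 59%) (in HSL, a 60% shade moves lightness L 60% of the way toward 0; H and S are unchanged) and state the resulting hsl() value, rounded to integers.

L moves 60% from 59 toward 0: 59 − 35.4 = 23.6 → 24.
H and S are unchanged.

hsl(250, 79%, 24%)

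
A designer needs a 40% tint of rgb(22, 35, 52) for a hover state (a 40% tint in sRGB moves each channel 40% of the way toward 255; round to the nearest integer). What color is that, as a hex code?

Per channel, c → c + 0.4(255 − c):
  R: 22 + 93.2 = 115.2 → 115
  G: 35 + 0.4×(255−35) = 35 + 88 = 123 → 123
  B: 52 + 0.4×(255−52) = 52 + 81.2 = 133.2 → 133
rgb(115, 123, 133) = #737B85.

#737B85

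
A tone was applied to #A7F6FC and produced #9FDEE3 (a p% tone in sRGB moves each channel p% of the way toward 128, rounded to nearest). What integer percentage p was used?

20%

#A7F6FC is rgb(167, 246, 252); #9FDEE3 is rgb(159, 222, 227).
On the B channel (widest range): 227 ≈ 252 + (p/100)(128 − 252), so p ≈ 100×(227 − 252)/(128 − 252) = -2500/-124 = 20.16.
p = 20 reproduces all three channels after rounding.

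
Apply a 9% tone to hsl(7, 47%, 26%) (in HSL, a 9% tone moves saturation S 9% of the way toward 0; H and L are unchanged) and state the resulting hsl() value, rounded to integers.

hsl(7, 43%, 26%)

S moves 9% from 47 toward 0: 47 − 4.23 = 42.77 → 43.
H and L are unchanged.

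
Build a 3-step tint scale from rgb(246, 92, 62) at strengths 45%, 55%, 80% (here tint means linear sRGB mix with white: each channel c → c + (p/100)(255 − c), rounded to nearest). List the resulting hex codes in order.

#faa595, #fbb6a8, #fdded8

45%: (246 + 4.05 = 250.05→250, 92 + 73.35 = 165.35→165, 62 + 86.85 = 148.85→149) → #faa595
55%: (246 + 4.95 = 250.95→251, 92 + 89.65 = 181.65→182, 62 + 106.15 = 168.15→168) → #fbb6a8
80%: (246 + 7.2 = 253.2→253, 92 + 130.4 = 222.4→222, 62 + 154.4 = 216.4→216) → #fdded8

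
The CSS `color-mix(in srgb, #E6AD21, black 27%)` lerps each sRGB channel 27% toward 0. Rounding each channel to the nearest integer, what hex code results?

#E6AD21 is rgb(230, 173, 33).
Lerp each channel 27% toward 0:
  R: 230 + 0.27×(0−230) = 230 − 62.1 = 167.9 → 168
  G: 173 − 46.71 = 126.29 → 126
  B: 33 − 8.91 = 24.09 → 24
rgb(168, 126, 24) = #A87E18.

#A87E18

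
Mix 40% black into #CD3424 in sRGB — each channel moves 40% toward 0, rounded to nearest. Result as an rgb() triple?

rgb(123, 31, 22)

#CD3424 is rgb(205, 52, 36).
Lerp each channel 40% toward 0:
  R: 205 − 82 = 123 → 123
  G: 52 − 20.8 = 31.2 → 31
  B: 36 − 14.4 = 21.6 → 22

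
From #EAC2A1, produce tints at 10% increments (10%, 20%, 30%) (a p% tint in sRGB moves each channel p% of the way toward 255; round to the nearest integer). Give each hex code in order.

#ECC8AA, #EECEB4, #F0D4BD

#EAC2A1 is rgb(234, 194, 161).
10%: (234 + 2.1 = 236.1→236, 194 + 6.1 = 200.1→200, 161 + 9.4 = 170.4→170) → #ECC8AA
20%: (234 + 4.2 = 238.2→238, 194 + 12.2 = 206.2→206, 161 + 18.8 = 179.8→180) → #EECEB4
30%: (234 + 6.3 = 240.3→240, 194 + 18.3 = 212.3→212, 161 + 28.2 = 189.2→189) → #F0D4BD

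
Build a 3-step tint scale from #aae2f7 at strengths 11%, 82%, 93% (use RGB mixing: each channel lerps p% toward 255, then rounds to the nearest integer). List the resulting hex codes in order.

#b3e5f8, #f0fafe, #f9fdfe

#aae2f7 is rgb(170, 226, 247).
11%: (170 + 9.35 = 179.35→179, 226 + 3.19 = 229.19→229, 247 + 0.88 = 247.88→248) → #b3e5f8
82%: (170 + 69.7 = 239.7→240, 226 + 23.78 = 249.78→250, 247 + 6.56 = 253.56→254) → #f0fafe
93%: (170 + 79.05 = 249.05→249, 226 + 26.97 = 252.97→253, 247 + 7.44 = 254.44→254) → #f9fdfe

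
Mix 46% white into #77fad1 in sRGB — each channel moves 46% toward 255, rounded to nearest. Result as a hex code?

#b6fce6

#77fad1 is rgb(119, 250, 209).
Lerp each channel 46% toward 255:
  R: 119 + 0.46×(255−119) = 119 + 62.56 = 181.56 → 182
  G: 250 + 2.3 = 252.3 → 252
  B: 209 + 0.46×(255−209) = 209 + 21.16 = 230.16 → 230
rgb(182, 252, 230) = #b6fce6.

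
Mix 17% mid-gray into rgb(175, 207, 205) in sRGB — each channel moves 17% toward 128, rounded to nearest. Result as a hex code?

Per channel, c → c + 0.17(128 − c):
  R: 175 + 0.17×(128−175) = 175 − 7.99 = 167.01 → 167
  G: 207 + 0.17×(128−207) = 207 − 13.43 = 193.57 → 194
  B: 205 − 13.09 = 191.91 → 192
rgb(167, 194, 192) = #a7c2c0.

#a7c2c0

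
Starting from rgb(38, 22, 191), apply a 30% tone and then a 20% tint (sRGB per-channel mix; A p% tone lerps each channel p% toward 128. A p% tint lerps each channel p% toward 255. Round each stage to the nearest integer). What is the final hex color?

Per channel, c → c + 0.3(128 − c):
  R: 38 + 27 = 65 → 65
  G: 22 + 31.8 = 53.8 → 54
  B: 191 + 0.3×(128−191) = 191 − 18.9 = 172.1 → 172
After the tone: rgb(65, 54, 172) = #4136AC.
Per channel, c → c + 0.2(255 − c):
  R: 65 + 0.2×(255−65) = 65 + 38 = 103 → 103
  G: 54 + 0.2×(255−54) = 54 + 40.2 = 94.2 → 94
  B: 172 + 0.2×(255−172) = 172 + 16.6 = 188.6 → 189
rgb(103, 94, 189) = #675EBD.

#675EBD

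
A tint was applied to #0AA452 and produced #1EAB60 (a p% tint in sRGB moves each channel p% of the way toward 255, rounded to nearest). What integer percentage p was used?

8%

#0AA452 is rgb(10, 164, 82); #1EAB60 is rgb(30, 171, 96).
On the R channel (widest range): 30 ≈ 10 + (p/100)(255 − 10), so p ≈ 100×(30 − 10)/(255 − 10) = 2000/245 = 8.16.
p = 8 reproduces all three channels after rounding.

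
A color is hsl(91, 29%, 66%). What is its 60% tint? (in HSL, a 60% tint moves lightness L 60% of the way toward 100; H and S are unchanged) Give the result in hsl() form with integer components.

L moves 60% from 66 toward 100: 66 + 20.4 = 86.4 → 86.
H and S are unchanged.

hsl(91, 29%, 86%)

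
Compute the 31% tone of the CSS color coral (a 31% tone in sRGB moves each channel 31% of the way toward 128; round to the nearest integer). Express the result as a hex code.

#D87F5F

CSS coral is rgb(255, 127, 80).
Lerp each channel 31% toward 128:
  R: 255 − 39.37 = 215.63 → 216
  G: 127 + 0.31 = 127.31 → 127
  B: 80 + 0.31×(128−80) = 80 + 14.88 = 94.88 → 95
rgb(216, 127, 95) = #D87F5F.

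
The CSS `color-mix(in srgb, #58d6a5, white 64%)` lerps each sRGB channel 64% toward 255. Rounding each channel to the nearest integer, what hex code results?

#c3f0df

#58d6a5 is rgb(88, 214, 165).
Lerp each channel 64% toward 255:
  R: 88 + 0.64×(255−88) = 88 + 106.88 = 194.88 → 195
  G: 214 + 26.24 = 240.24 → 240
  B: 165 + 0.64×(255−165) = 165 + 57.6 = 222.6 → 223
rgb(195, 240, 223) = #c3f0df.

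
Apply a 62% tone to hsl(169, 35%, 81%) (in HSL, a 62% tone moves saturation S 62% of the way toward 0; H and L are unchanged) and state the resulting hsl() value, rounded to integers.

hsl(169, 13%, 81%)

S moves 62% from 35 toward 0: 35 − 21.7 = 13.3 → 13.
H and L are unchanged.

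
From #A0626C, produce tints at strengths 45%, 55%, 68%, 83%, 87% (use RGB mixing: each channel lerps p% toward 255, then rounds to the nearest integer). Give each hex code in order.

#CBA9AE, #D4B8BD, #E1CDD0, #EFE4E6, #F3EBEC

#A0626C is rgb(160, 98, 108).
45%: (160 + 42.75 = 202.75→203, 98 + 70.65 = 168.65→169, 108 + 66.15 = 174.15→174) → #CBA9AE
55%: (160 + 52.25 = 212.25→212, 98 + 86.35 = 184.35→184, 108 + 80.85 = 188.85→189) → #D4B8BD
68%: (160 + 64.6 = 224.6→225, 98 + 106.76 = 204.76→205, 108 + 99.96 = 207.96→208) → #E1CDD0
83%: (160 + 78.85 = 238.85→239, 98 + 130.31 = 228.31→228, 108 + 122.01 = 230.01→230) → #EFE4E6
87%: (160 + 82.65 = 242.65→243, 98 + 136.59 = 234.59→235, 108 + 127.89 = 235.89→236) → #F3EBEC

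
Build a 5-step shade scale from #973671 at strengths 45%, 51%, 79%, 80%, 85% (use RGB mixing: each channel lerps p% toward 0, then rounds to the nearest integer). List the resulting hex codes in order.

#973671 is rgb(151, 54, 113).
45%: (151 − 67.95 = 83.05→83, 54 − 24.3 = 29.7→30, 113 − 50.85 = 62.15→62) → #531e3e
51%: (151 − 77.01 = 73.99→74, 54 − 27.54 = 26.46→26, 113 − 57.63 = 55.37→55) → #4a1a37
79%: (151 − 119.29 = 31.71→32, 54 − 42.66 = 11.34→11, 113 − 89.27 = 23.73→24) → #200b18
80%: (151 − 120.8 = 30.2→30, 54 − 43.2 = 10.8→11, 113 − 90.4 = 22.6→23) → #1e0b17
85%: (151 − 128.35 = 22.65→23, 54 − 45.9 = 8.1→8, 113 − 96.05 = 16.95→17) → #170811

#531e3e, #4a1a37, #200b18, #1e0b17, #170811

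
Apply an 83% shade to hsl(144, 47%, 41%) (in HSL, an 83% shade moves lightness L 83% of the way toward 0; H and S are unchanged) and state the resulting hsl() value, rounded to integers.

hsl(144, 47%, 7%)

L moves 83% from 41 toward 0: 41 − 34.03 = 6.97 → 7.
H and S are unchanged.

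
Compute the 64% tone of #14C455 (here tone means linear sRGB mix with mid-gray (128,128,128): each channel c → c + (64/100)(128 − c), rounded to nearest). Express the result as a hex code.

#599871

#14C455 is rgb(20, 196, 85).
Lerp each channel 64% toward 128:
  R: 20 + 0.64×(128−20) = 20 + 69.12 = 89.12 → 89
  G: 196 − 43.52 = 152.48 → 152
  B: 85 + 27.52 = 112.52 → 113
rgb(89, 152, 113) = #599871.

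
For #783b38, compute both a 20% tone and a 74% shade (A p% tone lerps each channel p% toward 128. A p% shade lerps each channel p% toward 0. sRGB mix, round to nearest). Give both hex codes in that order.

#7a4946, #1f0f0f

#783b38 is rgb(120, 59, 56).
20% tone:
  R: 120 + 0.2×(128−120) = 120 + 1.6 = 121.6 → 122
  G: 59 + 0.2×(128−59) = 59 + 13.8 = 72.8 → 73
  B: 56 + 0.2×(128−56) = 56 + 14.4 = 70.4 → 70
  → #7a4946
74% shade:
  R: 120 + 0.74×(0−120) = 120 − 88.8 = 31.2 → 31
  G: 59 − 43.66 = 15.34 → 15
  B: 56 + 0.74×(0−56) = 56 − 41.44 = 14.56 → 15
  → #1f0f0f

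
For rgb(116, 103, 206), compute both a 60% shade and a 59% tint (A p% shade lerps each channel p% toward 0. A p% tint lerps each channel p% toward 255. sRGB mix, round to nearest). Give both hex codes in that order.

60% shade:
  R: 116 + 0.6×(0−116) = 116 − 69.6 = 46.4 → 46
  G: 103 + 0.6×(0−103) = 103 − 61.8 = 41.2 → 41
  B: 206 − 123.6 = 82.4 → 82
  → #2e2952
59% tint:
  R: 116 + 0.59×(255−116) = 116 + 82.01 = 198.01 → 198
  G: 103 + 89.68 = 192.68 → 193
  B: 206 + 0.59×(255−206) = 206 + 28.91 = 234.91 → 235
  → #c6c1eb

#2e2952, #c6c1eb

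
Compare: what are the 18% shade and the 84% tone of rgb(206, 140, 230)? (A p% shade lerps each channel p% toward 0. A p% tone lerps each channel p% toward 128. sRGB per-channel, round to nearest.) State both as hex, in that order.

18% shade:
  R: 206 − 37.08 = 168.92 → 169
  G: 140 + 0.18×(0−140) = 140 − 25.2 = 114.8 → 115
  B: 230 + 0.18×(0−230) = 230 − 41.4 = 188.6 → 189
  → #a973bd
84% tone:
  R: 206 + 0.84×(128−206) = 206 − 65.52 = 140.48 → 140
  G: 140 − 10.08 = 129.92 → 130
  B: 230 − 85.68 = 144.32 → 144
  → #8c8290

#a973bd, #8c8290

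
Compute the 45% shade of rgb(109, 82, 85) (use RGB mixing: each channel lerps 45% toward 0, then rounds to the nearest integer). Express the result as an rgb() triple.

A 45% shade moves each channel 45% toward 0:
  R: 109 + 0.45×(0−109) = 109 − 49.05 = 59.95 → 60
  G: 82 + 0.45×(0−82) = 82 − 36.9 = 45.1 → 45
  B: 85 + 0.45×(0−85) = 85 − 38.25 = 46.75 → 47

rgb(60, 45, 47)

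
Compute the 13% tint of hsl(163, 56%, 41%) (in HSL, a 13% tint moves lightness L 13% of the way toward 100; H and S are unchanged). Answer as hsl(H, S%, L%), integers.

L moves 13% from 41 toward 100: 41 + 7.67 = 48.67 → 49.
H and S are unchanged.

hsl(163, 56%, 49%)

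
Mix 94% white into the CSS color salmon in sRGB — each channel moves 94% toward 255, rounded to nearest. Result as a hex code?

#FFF7F7

CSS salmon is rgb(250, 128, 114).
Per channel, c → c + 0.94(255 − c):
  R: 250 + 0.94×(255−250) = 250 + 4.7 = 254.7 → 255
  G: 128 + 0.94×(255−128) = 128 + 119.38 = 247.38 → 247
  B: 114 + 132.54 = 246.54 → 247
rgb(255, 247, 247) = #FFF7F7.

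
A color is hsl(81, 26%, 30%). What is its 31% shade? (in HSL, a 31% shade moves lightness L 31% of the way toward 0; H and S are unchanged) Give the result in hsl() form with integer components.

L moves 31% from 30 toward 0: 30 − 9.3 = 20.7 → 21.
H and S are unchanged.

hsl(81, 26%, 21%)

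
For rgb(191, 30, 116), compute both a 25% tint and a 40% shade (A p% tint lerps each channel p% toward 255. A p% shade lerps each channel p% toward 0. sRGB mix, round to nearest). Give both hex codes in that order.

#cf5697, #731246

25% tint:
  R: 191 + 16 = 207 → 207
  G: 30 + 0.25×(255−30) = 30 + 56.25 = 86.25 → 86
  B: 116 + 0.25×(255−116) = 116 + 34.75 = 150.75 → 151
  → #cf5697
40% shade:
  R: 191 + 0.4×(0−191) = 191 − 76.4 = 114.6 → 115
  G: 30 − 12 = 18 → 18
  B: 116 + 0.4×(0−116) = 116 − 46.4 = 69.6 → 70
  → #731246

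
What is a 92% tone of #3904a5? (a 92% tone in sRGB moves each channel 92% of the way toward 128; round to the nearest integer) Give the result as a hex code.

#7a7683

#3904a5 is rgb(57, 4, 165).
Lerp each channel 92% toward 128:
  R: 57 + 65.32 = 122.32 → 122
  G: 4 + 0.92×(128−4) = 4 + 114.08 = 118.08 → 118
  B: 165 + 0.92×(128−165) = 165 − 34.04 = 130.96 → 131
rgb(122, 118, 131) = #7a7683.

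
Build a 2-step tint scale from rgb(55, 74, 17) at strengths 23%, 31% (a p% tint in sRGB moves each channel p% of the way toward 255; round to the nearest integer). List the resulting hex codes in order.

23%: (55 + 46 = 101→101, 74 + 41.63 = 115.63→116, 17 + 54.74 = 71.74→72) → #657448
31%: (55 + 62 = 117→117, 74 + 56.11 = 130.11→130, 17 + 73.78 = 90.78→91) → #75825B

#657448, #75825B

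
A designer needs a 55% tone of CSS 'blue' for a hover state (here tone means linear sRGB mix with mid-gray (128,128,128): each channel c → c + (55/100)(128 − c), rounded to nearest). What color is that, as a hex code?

CSS blue is rgb(0, 0, 255).
Per channel, c → c + 0.55(128 − c):
  R: 0 + 0.55×(128−0) = 0 + 70.4 = 70.4 → 70
  G: 0 + 0.55×(128−0) = 0 + 70.4 = 70.4 → 70
  B: 255 − 69.85 = 185.15 → 185
rgb(70, 70, 185) = #4646B9.

#4646B9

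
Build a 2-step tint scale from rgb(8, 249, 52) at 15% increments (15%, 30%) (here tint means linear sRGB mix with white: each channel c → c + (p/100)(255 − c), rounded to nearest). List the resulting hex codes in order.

#2DFA52, #52FB71

15%: (8 + 37.05 = 45.05→45, 249 + 0.9 = 249.9→250, 52 + 30.45 = 82.45→82) → #2DFA52
30%: (8 + 74.1 = 82.1→82, 249 + 1.8 = 250.8→251, 52 + 60.9 = 112.9→113) → #52FB71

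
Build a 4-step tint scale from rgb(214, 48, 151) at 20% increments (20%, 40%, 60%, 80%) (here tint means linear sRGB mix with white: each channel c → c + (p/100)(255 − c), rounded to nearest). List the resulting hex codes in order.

20%: (214 + 8.2 = 222.2→222, 48 + 41.4 = 89.4→89, 151 + 20.8 = 171.8→172) → #DE59AC
40%: (214 + 16.4 = 230.4→230, 48 + 82.8 = 130.8→131, 151 + 41.6 = 192.6→193) → #E683C1
60%: (214 + 24.6 = 238.6→239, 48 + 124.2 = 172.2→172, 151 + 62.4 = 213.4→213) → #EFACD5
80%: (214 + 32.8 = 246.8→247, 48 + 165.6 = 213.6→214, 151 + 83.2 = 234.2→234) → #F7D6EA

#DE59AC, #E683C1, #EFACD5, #F7D6EA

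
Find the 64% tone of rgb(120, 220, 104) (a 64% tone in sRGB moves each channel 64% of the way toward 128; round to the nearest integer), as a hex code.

#7DA177

Lerp each channel 64% toward 128:
  R: 120 + 0.64×(128−120) = 120 + 5.12 = 125.12 → 125
  G: 220 − 58.88 = 161.12 → 161
  B: 104 + 15.36 = 119.36 → 119
rgb(125, 161, 119) = #7DA177.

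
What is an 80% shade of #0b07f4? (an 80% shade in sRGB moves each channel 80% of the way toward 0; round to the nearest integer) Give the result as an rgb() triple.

rgb(2, 1, 49)

#0b07f4 is rgb(11, 7, 244).
Lerp each channel 80% toward 0:
  R: 11 + 0.8×(0−11) = 11 − 8.8 = 2.2 → 2
  G: 7 − 5.6 = 1.4 → 1
  B: 244 + 0.8×(0−244) = 244 − 195.2 = 48.8 → 49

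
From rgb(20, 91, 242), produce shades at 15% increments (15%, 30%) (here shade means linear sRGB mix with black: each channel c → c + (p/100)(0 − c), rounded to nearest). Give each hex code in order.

#114dce, #0e40a9

15%: (20 − 3 = 17→17, 91 − 13.65 = 77.35→77, 242 − 36.3 = 205.7→206) → #114dce
30%: (20 − 6 = 14→14, 91 − 27.3 = 63.7→64, 242 − 72.6 = 169.4→169) → #0e40a9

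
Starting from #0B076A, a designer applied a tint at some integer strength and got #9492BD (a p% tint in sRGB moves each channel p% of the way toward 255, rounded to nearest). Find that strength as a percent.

56%

#0B076A is rgb(11, 7, 106); #9492BD is rgb(148, 146, 189).
On the G channel (widest range): 146 ≈ 7 + (p/100)(255 − 7), so p ≈ 100×(146 − 7)/(255 − 7) = 13900/248 = 56.05.
p = 56 reproduces all three channels after rounding.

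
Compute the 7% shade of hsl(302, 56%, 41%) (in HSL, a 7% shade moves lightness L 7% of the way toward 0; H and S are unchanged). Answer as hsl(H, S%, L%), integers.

L moves 7% from 41 toward 0: 41 − 2.87 = 38.13 → 38.
H and S are unchanged.

hsl(302, 56%, 38%)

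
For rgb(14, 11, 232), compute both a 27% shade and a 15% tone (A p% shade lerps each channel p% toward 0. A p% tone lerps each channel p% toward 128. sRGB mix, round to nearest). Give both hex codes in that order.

#0A08A9, #1F1DD8

27% shade:
  R: 14 + 0.27×(0−14) = 14 − 3.78 = 10.22 → 10
  G: 11 − 2.97 = 8.03 → 8
  B: 232 + 0.27×(0−232) = 232 − 62.64 = 169.36 → 169
  → #0A08A9
15% tone:
  R: 14 + 0.15×(128−14) = 14 + 17.1 = 31.1 → 31
  G: 11 + 17.55 = 28.55 → 29
  B: 232 − 15.6 = 216.4 → 216
  → #1F1DD8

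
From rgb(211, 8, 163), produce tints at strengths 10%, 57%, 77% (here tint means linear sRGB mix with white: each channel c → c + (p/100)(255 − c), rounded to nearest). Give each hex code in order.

10%: (211 + 4.4 = 215.4→215, 8 + 24.7 = 32.7→33, 163 + 9.2 = 172.2→172) → #D721AC
57%: (211 + 25.08 = 236.08→236, 8 + 140.79 = 148.79→149, 163 + 52.44 = 215.44→215) → #EC95D7
77%: (211 + 33.88 = 244.88→245, 8 + 190.19 = 198.19→198, 163 + 70.84 = 233.84→234) → #F5C6EA

#D721AC, #EC95D7, #F5C6EA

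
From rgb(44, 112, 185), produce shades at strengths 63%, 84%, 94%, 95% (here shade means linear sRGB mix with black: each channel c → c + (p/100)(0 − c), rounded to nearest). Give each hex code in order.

#102944, #07121e, #03070b, #020609

63%: (44 − 27.72 = 16.28→16, 112 − 70.56 = 41.44→41, 185 − 116.55 = 68.45→68) → #102944
84%: (44 − 36.96 = 7.04→7, 112 − 94.08 = 17.92→18, 185 − 155.4 = 29.6→30) → #07121e
94%: (44 − 41.36 = 2.64→3, 112 − 105.28 = 6.72→7, 185 − 173.9 = 11.1→11) → #03070b
95%: (44 − 41.8 = 2.2→2, 112 − 106.4 = 5.6→6, 185 − 175.75 = 9.25→9) → #020609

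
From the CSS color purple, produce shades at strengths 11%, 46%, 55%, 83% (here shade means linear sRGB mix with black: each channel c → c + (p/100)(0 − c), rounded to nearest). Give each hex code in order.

CSS purple is rgb(128, 0, 128).
11%: (128 − 14.08 = 113.92→114, 0→0, 128 − 14.08 = 113.92→114) → #720072
46%: (128 − 58.88 = 69.12→69, 0→0, 128 − 58.88 = 69.12→69) → #450045
55%: (128 − 70.4 = 57.6→58, 0→0, 128 − 70.4 = 57.6→58) → #3A003A
83%: (128 − 106.24 = 21.76→22, 0→0, 128 − 106.24 = 21.76→22) → #160016

#720072, #450045, #3A003A, #160016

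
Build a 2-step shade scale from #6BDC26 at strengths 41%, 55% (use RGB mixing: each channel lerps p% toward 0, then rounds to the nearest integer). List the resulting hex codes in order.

#3F8216, #306311

#6BDC26 is rgb(107, 220, 38).
41%: (107 − 43.87 = 63.13→63, 220 − 90.2 = 129.8→130, 38 − 15.58 = 22.42→22) → #3F8216
55%: (107 − 58.85 = 48.15→48, 220 − 121 = 99→99, 38 − 20.9 = 17.1→17) → #306311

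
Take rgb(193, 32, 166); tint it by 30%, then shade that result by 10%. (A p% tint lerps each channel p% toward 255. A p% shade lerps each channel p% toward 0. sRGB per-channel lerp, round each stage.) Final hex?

#BF59AE

Per channel, c → c + 0.3(255 − c):
  R: 193 + 18.6 = 211.6 → 212
  G: 32 + 0.3×(255−32) = 32 + 66.9 = 98.9 → 99
  B: 166 + 0.3×(255−166) = 166 + 26.7 = 192.7 → 193
After the tint: rgb(212, 99, 193) = #D463C1.
A 10% shade moves each channel 10% toward 0:
  R: 212 + 0.1×(0−212) = 212 − 21.2 = 190.8 → 191
  G: 99 − 9.9 = 89.1 → 89
  B: 193 − 19.3 = 173.7 → 174
rgb(191, 89, 174) = #BF59AE.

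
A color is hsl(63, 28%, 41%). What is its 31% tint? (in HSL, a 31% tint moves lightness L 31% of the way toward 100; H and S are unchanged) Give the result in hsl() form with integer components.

hsl(63, 28%, 59%)

L moves 31% from 41 toward 100: 41 + 18.29 = 59.29 → 59.
H and S are unchanged.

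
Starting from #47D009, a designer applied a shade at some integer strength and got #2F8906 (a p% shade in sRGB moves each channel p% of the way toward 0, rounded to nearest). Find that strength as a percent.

#47D009 is rgb(71, 208, 9); #2F8906 is rgb(47, 137, 6).
On the G channel (widest range): 137 ≈ 208 + (p/100)(0 − 208), so p ≈ 100×(137 − 208)/(0 − 208) = -7100/-208 = 34.13.
p = 34 reproduces all three channels after rounding.

34%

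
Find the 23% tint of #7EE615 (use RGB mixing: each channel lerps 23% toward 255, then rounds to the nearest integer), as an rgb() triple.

#7EE615 is rgb(126, 230, 21).
Per channel, c → c + 0.23(255 − c):
  R: 126 + 0.23×(255−126) = 126 + 29.67 = 155.67 → 156
  G: 230 + 0.23×(255−230) = 230 + 5.75 = 235.75 → 236
  B: 21 + 53.82 = 74.82 → 75

rgb(156, 236, 75)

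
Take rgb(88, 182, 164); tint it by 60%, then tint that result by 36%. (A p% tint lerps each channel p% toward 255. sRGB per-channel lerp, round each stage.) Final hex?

Lerp each channel 60% toward 255:
  R: 88 + 0.6×(255−88) = 88 + 100.2 = 188.2 → 188
  G: 182 + 0.6×(255−182) = 182 + 43.8 = 225.8 → 226
  B: 164 + 0.6×(255−164) = 164 + 54.6 = 218.6 → 219
After the tint: rgb(188, 226, 219) = #BCE2DB.
A 36% tint moves each channel 36% toward 255:
  R: 188 + 0.36×(255−188) = 188 + 24.12 = 212.12 → 212
  G: 226 + 10.44 = 236.44 → 236
  B: 219 + 12.96 = 231.96 → 232
rgb(212, 236, 232) = #D4ECE8.

#D4ECE8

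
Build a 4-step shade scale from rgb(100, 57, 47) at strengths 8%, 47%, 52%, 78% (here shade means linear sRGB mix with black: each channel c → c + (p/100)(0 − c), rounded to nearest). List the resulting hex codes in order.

8%: (100 − 8 = 92→92, 57 − 4.56 = 52.44→52, 47 − 3.76 = 43.24→43) → #5c342b
47%: (100 − 47 = 53→53, 57 − 26.79 = 30.21→30, 47 − 22.09 = 24.91→25) → #351e19
52%: (100 − 52 = 48→48, 57 − 29.64 = 27.36→27, 47 − 24.44 = 22.56→23) → #301b17
78%: (100 − 78 = 22→22, 57 − 44.46 = 12.54→13, 47 − 36.66 = 10.34→10) → #160d0a

#5c342b, #351e19, #301b17, #160d0a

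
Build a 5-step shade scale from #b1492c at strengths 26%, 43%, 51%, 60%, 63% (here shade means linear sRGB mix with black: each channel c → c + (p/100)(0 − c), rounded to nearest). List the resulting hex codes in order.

#b1492c is rgb(177, 73, 44).
26%: (177 − 46.02 = 130.98→131, 73 − 18.98 = 54.02→54, 44 − 11.44 = 32.56→33) → #833621
43%: (177 − 76.11 = 100.89→101, 73 − 31.39 = 41.61→42, 44 − 18.92 = 25.08→25) → #652a19
51%: (177 − 90.27 = 86.73→87, 73 − 37.23 = 35.77→36, 44 − 22.44 = 21.56→22) → #572416
60%: (177 − 106.2 = 70.8→71, 73 − 43.8 = 29.2→29, 44 − 26.4 = 17.6→18) → #471d12
63%: (177 − 111.51 = 65.49→65, 73 − 45.99 = 27.01→27, 44 − 27.72 = 16.28→16) → #411b10

#833621, #652a19, #572416, #471d12, #411b10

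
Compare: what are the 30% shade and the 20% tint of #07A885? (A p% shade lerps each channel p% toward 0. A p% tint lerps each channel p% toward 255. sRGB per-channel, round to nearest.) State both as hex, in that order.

#05765D, #39B99D

#07A885 is rgb(7, 168, 133).
30% shade:
  R: 7 − 2.1 = 4.9 → 5
  G: 168 − 50.4 = 117.6 → 118
  B: 133 + 0.3×(0−133) = 133 − 39.9 = 93.1 → 93
  → #05765D
20% tint:
  R: 7 + 0.2×(255−7) = 7 + 49.6 = 56.6 → 57
  G: 168 + 17.4 = 185.4 → 185
  B: 133 + 0.2×(255−133) = 133 + 24.4 = 157.4 → 157
  → #39B99D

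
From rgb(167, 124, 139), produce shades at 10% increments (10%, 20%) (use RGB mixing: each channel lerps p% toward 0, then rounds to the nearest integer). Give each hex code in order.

#96707D, #86636F

10%: (167 − 16.7 = 150.3→150, 124 − 12.4 = 111.6→112, 139 − 13.9 = 125.1→125) → #96707D
20%: (167 − 33.4 = 133.6→134, 124 − 24.8 = 99.2→99, 139 − 27.8 = 111.2→111) → #86636F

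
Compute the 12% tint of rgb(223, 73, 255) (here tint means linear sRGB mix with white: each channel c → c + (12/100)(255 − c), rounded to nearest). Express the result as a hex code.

#e35fff

Per channel, c → c + 0.12(255 − c):
  R: 223 + 0.12×(255−223) = 223 + 3.84 = 226.84 → 227
  G: 73 + 0.12×(255−73) = 73 + 21.84 = 94.84 → 95
  B: 255 + 0.12×(255−255) = 255 + 0 = 255 → 255
rgb(227, 95, 255) = #e35fff.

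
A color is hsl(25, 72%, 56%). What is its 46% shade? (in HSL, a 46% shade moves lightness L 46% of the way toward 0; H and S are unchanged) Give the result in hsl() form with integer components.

L moves 46% from 56 toward 0: 56 − 25.76 = 30.24 → 30.
H and S are unchanged.

hsl(25, 72%, 30%)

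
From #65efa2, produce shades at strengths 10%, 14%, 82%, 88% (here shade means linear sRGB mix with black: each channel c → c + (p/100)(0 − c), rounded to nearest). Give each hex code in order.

#65efa2 is rgb(101, 239, 162).
10%: (101 − 10.1 = 90.9→91, 239 − 23.9 = 215.1→215, 162 − 16.2 = 145.8→146) → #5bd792
14%: (101 − 14.14 = 86.86→87, 239 − 33.46 = 205.54→206, 162 − 22.68 = 139.32→139) → #57ce8b
82%: (101 − 82.82 = 18.18→18, 239 − 195.98 = 43.02→43, 162 − 132.84 = 29.16→29) → #122b1d
88%: (101 − 88.88 = 12.12→12, 239 − 210.32 = 28.68→29, 162 − 142.56 = 19.44→19) → #0c1d13

#5bd792, #57ce8b, #122b1d, #0c1d13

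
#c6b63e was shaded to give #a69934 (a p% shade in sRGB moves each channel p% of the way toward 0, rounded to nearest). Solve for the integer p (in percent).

16%

#c6b63e is rgb(198, 182, 62); #a69934 is rgb(166, 153, 52).
On the R channel (widest range): 166 ≈ 198 + (p/100)(0 − 198), so p ≈ 100×(166 − 198)/(0 − 198) = -3200/-198 = 16.16.
p = 16 reproduces all three channels after rounding.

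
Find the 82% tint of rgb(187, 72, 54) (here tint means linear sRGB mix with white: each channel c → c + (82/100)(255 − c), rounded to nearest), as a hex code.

Lerp each channel 82% toward 255:
  R: 187 + 0.82×(255−187) = 187 + 55.76 = 242.76 → 243
  G: 72 + 0.82×(255−72) = 72 + 150.06 = 222.06 → 222
  B: 54 + 164.82 = 218.82 → 219
rgb(243, 222, 219) = #f3dedb.

#f3dedb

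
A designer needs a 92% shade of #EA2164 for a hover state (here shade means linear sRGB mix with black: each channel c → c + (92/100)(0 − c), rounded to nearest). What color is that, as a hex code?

#EA2164 is rgb(234, 33, 100).
A 92% shade moves each channel 92% toward 0:
  R: 234 + 0.92×(0−234) = 234 − 215.28 = 18.72 → 19
  G: 33 + 0.92×(0−33) = 33 − 30.36 = 2.64 → 3
  B: 100 + 0.92×(0−100) = 100 − 92 = 8 → 8
rgb(19, 3, 8) = #130308.

#130308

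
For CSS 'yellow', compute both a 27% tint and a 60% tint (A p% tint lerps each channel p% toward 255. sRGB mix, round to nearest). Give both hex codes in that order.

#FFFF45, #FFFF99

CSS yellow is rgb(255, 255, 0).
27% tint:
  R: 255 + 0.27×(255−255) = 255 + 0 = 255 → 255
  G: 255 + 0 = 255 → 255
  B: 0 + 68.85 = 68.85 → 69
  → #FFFF45
60% tint:
  R: 255 + 0.6×(255−255) = 255 + 0 = 255 → 255
  G: 255 + 0.6×(255−255) = 255 + 0 = 255 → 255
  B: 0 + 153 = 153 → 153
  → #FFFF99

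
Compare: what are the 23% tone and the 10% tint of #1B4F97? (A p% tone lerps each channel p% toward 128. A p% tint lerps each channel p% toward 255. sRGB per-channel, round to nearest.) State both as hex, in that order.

#325A92, #3261A1

#1B4F97 is rgb(27, 79, 151).
23% tone:
  R: 27 + 0.23×(128−27) = 27 + 23.23 = 50.23 → 50
  G: 79 + 0.23×(128−79) = 79 + 11.27 = 90.27 → 90
  B: 151 + 0.23×(128−151) = 151 − 5.29 = 145.71 → 146
  → #325A92
10% tint:
  R: 27 + 0.1×(255−27) = 27 + 22.8 = 49.8 → 50
  G: 79 + 0.1×(255−79) = 79 + 17.6 = 96.6 → 97
  B: 151 + 10.4 = 161.4 → 161
  → #3261A1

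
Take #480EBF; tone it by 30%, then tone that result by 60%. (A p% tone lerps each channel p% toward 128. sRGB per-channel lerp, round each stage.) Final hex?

#480EBF is rgb(72, 14, 191).
Per channel, c → c + 0.3(128 − c):
  R: 72 + 0.3×(128−72) = 72 + 16.8 = 88.8 → 89
  G: 14 + 0.3×(128−14) = 14 + 34.2 = 48.2 → 48
  B: 191 + 0.3×(128−191) = 191 − 18.9 = 172.1 → 172
After the tone: rgb(89, 48, 172) = #5930AC.
Per channel, c → c + 0.6(128 − c):
  R: 89 + 0.6×(128−89) = 89 + 23.4 = 112.4 → 112
  G: 48 + 48 = 96 → 96
  B: 172 + 0.6×(128−172) = 172 − 26.4 = 145.6 → 146
rgb(112, 96, 146) = #706092.

#706092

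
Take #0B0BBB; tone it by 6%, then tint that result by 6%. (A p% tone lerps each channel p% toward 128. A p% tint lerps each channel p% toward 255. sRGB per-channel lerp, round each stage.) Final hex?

#0B0BBB is rgb(11, 11, 187).
Lerp each channel 6% toward 128:
  R: 11 + 0.06×(128−11) = 11 + 7.02 = 18.02 → 18
  G: 11 + 0.06×(128−11) = 11 + 7.02 = 18.02 → 18
  B: 187 + 0.06×(128−187) = 187 − 3.54 = 183.46 → 183
After the tone: rgb(18, 18, 183) = #1212B7.
Lerp each channel 6% toward 255:
  R: 18 + 14.22 = 32.22 → 32
  G: 18 + 0.06×(255−18) = 18 + 14.22 = 32.22 → 32
  B: 183 + 0.06×(255−183) = 183 + 4.32 = 187.32 → 187
rgb(32, 32, 187) = #2020BB.

#2020BB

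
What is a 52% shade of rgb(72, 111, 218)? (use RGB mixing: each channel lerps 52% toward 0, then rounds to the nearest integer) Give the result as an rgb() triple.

rgb(35, 53, 105)

Per channel, c → c + 0.52(0 − c):
  R: 72 + 0.52×(0−72) = 72 − 37.44 = 34.56 → 35
  G: 111 − 57.72 = 53.28 → 53
  B: 218 + 0.52×(0−218) = 218 − 113.36 = 104.64 → 105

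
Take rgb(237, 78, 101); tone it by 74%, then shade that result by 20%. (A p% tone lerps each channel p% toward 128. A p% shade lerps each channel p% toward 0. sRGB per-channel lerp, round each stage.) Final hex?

#7d5c61

Per channel, c → c + 0.74(128 − c):
  R: 237 − 80.66 = 156.34 → 156
  G: 78 + 0.74×(128−78) = 78 + 37 = 115 → 115
  B: 101 + 0.74×(128−101) = 101 + 19.98 = 120.98 → 121
After the tone: rgb(156, 115, 121) = #9c7379.
A 20% shade moves each channel 20% toward 0:
  R: 156 + 0.2×(0−156) = 156 − 31.2 = 124.8 → 125
  G: 115 − 23 = 92 → 92
  B: 121 + 0.2×(0−121) = 121 − 24.2 = 96.8 → 97
rgb(125, 92, 97) = #7d5c61.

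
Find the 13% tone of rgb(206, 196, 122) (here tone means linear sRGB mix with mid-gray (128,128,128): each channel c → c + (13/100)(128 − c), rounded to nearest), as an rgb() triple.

Lerp each channel 13% toward 128:
  R: 206 − 10.14 = 195.86 → 196
  G: 196 + 0.13×(128−196) = 196 − 8.84 = 187.16 → 187
  B: 122 + 0.13×(128−122) = 122 + 0.78 = 122.78 → 123

rgb(196, 187, 123)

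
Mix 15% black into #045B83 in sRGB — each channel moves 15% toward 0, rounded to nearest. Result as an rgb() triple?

#045B83 is rgb(4, 91, 131).
Per channel, c → c + 0.15(0 − c):
  R: 4 − 0.6 = 3.4 → 3
  G: 91 + 0.15×(0−91) = 91 − 13.65 = 77.35 → 77
  B: 131 + 0.15×(0−131) = 131 − 19.65 = 111.35 → 111

rgb(3, 77, 111)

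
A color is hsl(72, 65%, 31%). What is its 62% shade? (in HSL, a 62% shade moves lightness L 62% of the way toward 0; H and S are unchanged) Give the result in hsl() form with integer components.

hsl(72, 65%, 12%)

L moves 62% from 31 toward 0: 31 − 19.22 = 11.78 → 12.
H and S are unchanged.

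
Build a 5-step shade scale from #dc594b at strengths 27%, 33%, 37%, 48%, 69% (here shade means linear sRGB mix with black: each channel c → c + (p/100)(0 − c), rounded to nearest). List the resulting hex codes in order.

#dc594b is rgb(220, 89, 75).
27%: (220 − 59.4 = 160.6→161, 89 − 24.03 = 64.97→65, 75 − 20.25 = 54.75→55) → #a14137
33%: (220 − 72.6 = 147.4→147, 89 − 29.37 = 59.63→60, 75 − 24.75 = 50.25→50) → #933c32
37%: (220 − 81.4 = 138.6→139, 89 − 32.93 = 56.07→56, 75 − 27.75 = 47.25→47) → #8b382f
48%: (220 − 105.6 = 114.4→114, 89 − 42.72 = 46.28→46, 75 − 36 = 39→39) → #722e27
69%: (220 − 151.8 = 68.2→68, 89 − 61.41 = 27.59→28, 75 − 51.75 = 23.25→23) → #441c17

#a14137, #933c32, #8b382f, #722e27, #441c17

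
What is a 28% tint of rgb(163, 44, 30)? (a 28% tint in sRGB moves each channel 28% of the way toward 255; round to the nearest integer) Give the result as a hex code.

#BD675D

Lerp each channel 28% toward 255:
  R: 163 + 0.28×(255−163) = 163 + 25.76 = 188.76 → 189
  G: 44 + 0.28×(255−44) = 44 + 59.08 = 103.08 → 103
  B: 30 + 63 = 93 → 93
rgb(189, 103, 93) = #BD675D.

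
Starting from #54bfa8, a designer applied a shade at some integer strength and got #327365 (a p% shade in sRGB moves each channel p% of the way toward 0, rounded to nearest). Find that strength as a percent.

40%

#54bfa8 is rgb(84, 191, 168); #327365 is rgb(50, 115, 101).
On the G channel (widest range): 115 ≈ 191 + (p/100)(0 − 191), so p ≈ 100×(115 − 191)/(0 − 191) = -7600/-191 = 39.79.
p = 40 reproduces all three channels after rounding.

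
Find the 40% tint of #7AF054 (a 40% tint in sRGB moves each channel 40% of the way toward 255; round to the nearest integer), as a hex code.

#AFF698

#7AF054 is rgb(122, 240, 84).
A 40% tint moves each channel 40% toward 255:
  R: 122 + 53.2 = 175.2 → 175
  G: 240 + 6 = 246 → 246
  B: 84 + 0.4×(255−84) = 84 + 68.4 = 152.4 → 152
rgb(175, 246, 152) = #AFF698.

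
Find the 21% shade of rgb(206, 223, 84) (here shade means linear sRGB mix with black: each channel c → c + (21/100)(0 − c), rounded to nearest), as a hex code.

#a3b042

Lerp each channel 21% toward 0:
  R: 206 + 0.21×(0−206) = 206 − 43.26 = 162.74 → 163
  G: 223 − 46.83 = 176.17 → 176
  B: 84 + 0.21×(0−84) = 84 − 17.64 = 66.36 → 66
rgb(163, 176, 66) = #a3b042.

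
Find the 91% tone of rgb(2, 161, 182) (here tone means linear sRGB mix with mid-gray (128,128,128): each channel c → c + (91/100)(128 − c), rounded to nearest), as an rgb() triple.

A 91% tone moves each channel 91% toward 128:
  R: 2 + 114.66 = 116.66 → 117
  G: 161 − 30.03 = 130.97 → 131
  B: 182 − 49.14 = 132.86 → 133

rgb(117, 131, 133)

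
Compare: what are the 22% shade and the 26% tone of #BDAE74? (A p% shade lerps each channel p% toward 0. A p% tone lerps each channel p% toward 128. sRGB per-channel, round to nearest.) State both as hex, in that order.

#93885A, #ADA277

#BDAE74 is rgb(189, 174, 116).
22% shade:
  R: 189 + 0.22×(0−189) = 189 − 41.58 = 147.42 → 147
  G: 174 + 0.22×(0−174) = 174 − 38.28 = 135.72 → 136
  B: 116 − 25.52 = 90.48 → 90
  → #93885A
26% tone:
  R: 189 + 0.26×(128−189) = 189 − 15.86 = 173.14 → 173
  G: 174 + 0.26×(128−174) = 174 − 11.96 = 162.04 → 162
  B: 116 + 3.12 = 119.12 → 119
  → #ADA277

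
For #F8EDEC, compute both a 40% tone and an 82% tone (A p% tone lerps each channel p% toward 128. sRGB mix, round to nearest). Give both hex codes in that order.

#F8EDEC is rgb(248, 237, 236).
40% tone:
  R: 248 − 48 = 200 → 200
  G: 237 − 43.6 = 193.4 → 193
  B: 236 − 43.2 = 192.8 → 193
  → #C8C1C1
82% tone:
  R: 248 − 98.4 = 149.6 → 150
  G: 237 − 89.38 = 147.62 → 148
  B: 236 − 88.56 = 147.44 → 147
  → #969493

#C8C1C1, #969493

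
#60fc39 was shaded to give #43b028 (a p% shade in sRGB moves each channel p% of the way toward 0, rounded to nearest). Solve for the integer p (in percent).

30%

#60fc39 is rgb(96, 252, 57); #43b028 is rgb(67, 176, 40).
On the G channel (widest range): 176 ≈ 252 + (p/100)(0 − 252), so p ≈ 100×(176 − 252)/(0 − 252) = -7600/-252 = 30.16.
p = 30 reproduces all three channels after rounding.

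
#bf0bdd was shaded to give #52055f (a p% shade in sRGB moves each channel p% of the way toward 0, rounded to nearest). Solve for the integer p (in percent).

#bf0bdd is rgb(191, 11, 221); #52055f is rgb(82, 5, 95).
On the B channel (widest range): 95 ≈ 221 + (p/100)(0 − 221), so p ≈ 100×(95 − 221)/(0 − 221) = -12600/-221 = 57.01.
p = 57 reproduces all three channels after rounding.

57%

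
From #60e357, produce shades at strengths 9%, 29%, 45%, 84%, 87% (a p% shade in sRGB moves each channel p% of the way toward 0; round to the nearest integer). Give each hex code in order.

#60e357 is rgb(96, 227, 87).
9%: (96 − 8.64 = 87.36→87, 227 − 20.43 = 206.57→207, 87 − 7.83 = 79.17→79) → #57cf4f
29%: (96 − 27.84 = 68.16→68, 227 − 65.83 = 161.17→161, 87 − 25.23 = 61.77→62) → #44a13e
45%: (96 − 43.2 = 52.8→53, 227 − 102.15 = 124.85→125, 87 − 39.15 = 47.85→48) → #357d30
84%: (96 − 80.64 = 15.36→15, 227 − 190.68 = 36.32→36, 87 − 73.08 = 13.92→14) → #0f240e
87%: (96 − 83.52 = 12.48→12, 227 − 197.49 = 29.51→30, 87 − 75.69 = 11.31→11) → #0c1e0b

#57cf4f, #44a13e, #357d30, #0f240e, #0c1e0b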